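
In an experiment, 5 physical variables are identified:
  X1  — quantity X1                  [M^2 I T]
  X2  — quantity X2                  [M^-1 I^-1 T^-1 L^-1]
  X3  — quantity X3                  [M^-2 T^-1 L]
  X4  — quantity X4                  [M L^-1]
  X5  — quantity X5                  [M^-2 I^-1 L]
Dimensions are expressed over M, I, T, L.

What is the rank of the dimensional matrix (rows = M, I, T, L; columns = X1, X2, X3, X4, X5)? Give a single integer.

3

Exponent matrix [M,I,T,L] × [X1,X2,X3,X4,X5]:
  M: [ 2 -1 -2  1 -2]
  I: [ 1 -1  0  0 -1]
  T: [ 1 -1 -1  0  0]
  L: [ 0 -1  1 -1  1]
RREF → pivots at {X1,X2,X3} ⇒ r = 3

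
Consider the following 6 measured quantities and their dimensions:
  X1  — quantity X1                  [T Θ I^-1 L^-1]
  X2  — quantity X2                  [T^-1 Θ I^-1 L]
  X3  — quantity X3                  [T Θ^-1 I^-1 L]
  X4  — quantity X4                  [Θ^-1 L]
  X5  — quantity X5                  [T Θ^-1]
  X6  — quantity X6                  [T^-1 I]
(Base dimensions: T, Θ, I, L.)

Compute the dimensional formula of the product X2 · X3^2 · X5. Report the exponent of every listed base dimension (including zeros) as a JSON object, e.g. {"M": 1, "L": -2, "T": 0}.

{"T": 2, "Θ": -2, "I": -3, "L": 3}

Dimensional matrix (T×Θ×I×L by X1×X2×X3×X4×X5×X6):
  T: [ 1 -1  1  0  1 -1]
  Θ: [ 1  1 -1 -1 -1  0]
  I: [-1 -1 -1  0  0  1]
  L: [-1  1  1  1  0  0]
  [T]: (1)·-1+(2)·1+(1)·1 = 2
  [Θ]: (1)·1+(2)·-1+(1)·-1 = -2
  [I]: (1)·-1+(2)·-1+(1)·0 = -3
  [L]: (1)·1+(2)·1+(1)·0 = 3
⇒ T^2 Θ^-2 I^-3 L^3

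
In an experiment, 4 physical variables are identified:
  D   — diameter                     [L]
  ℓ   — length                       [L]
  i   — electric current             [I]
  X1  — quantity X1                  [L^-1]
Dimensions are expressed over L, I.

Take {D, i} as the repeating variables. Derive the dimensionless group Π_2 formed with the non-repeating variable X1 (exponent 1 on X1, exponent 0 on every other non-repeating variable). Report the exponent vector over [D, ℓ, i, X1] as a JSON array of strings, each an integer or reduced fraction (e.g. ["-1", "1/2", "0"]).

["1", "0", "0", "1"]

Exponent matrix [L,I] × [D,ℓ,i,X1]:
  L: [ 1  1  0 -1]
  I: [ 0  0  1  0]
Echelon form has 2 nonzero rows (pivots: D,i)
Repeat: D,i; free: ℓ,X1
RREF:
  r0: [   1    1    0   -1]
  r1: [   0    0    1    0]
Fix exponent of X1 at 1, ℓ at 0; solve each RREF row for its pivot's exponent:
  r0: exp(D) + (-1)·1 = 0 ⇒ exp(D) = 1
  r1: exp(i) + (0)·1 = 0 ⇒ exp(i) = 0
Π_2 = D · X1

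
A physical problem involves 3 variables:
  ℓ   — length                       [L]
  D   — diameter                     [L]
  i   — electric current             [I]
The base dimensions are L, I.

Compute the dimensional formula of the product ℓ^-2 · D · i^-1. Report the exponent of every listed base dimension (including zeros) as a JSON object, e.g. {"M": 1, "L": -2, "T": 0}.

{"L": -1, "I": -1}

Write exponents as rows L,I / cols ℓ,D,i:
  L: [ 1  1  0]
  I: [ 0  0  1]
  [L]: (-2)·1+(1)·1+(-1)·0 = -1
  [I]: (-2)·0+(1)·0+(-1)·1 = -1
⇒ L^-1 I^-1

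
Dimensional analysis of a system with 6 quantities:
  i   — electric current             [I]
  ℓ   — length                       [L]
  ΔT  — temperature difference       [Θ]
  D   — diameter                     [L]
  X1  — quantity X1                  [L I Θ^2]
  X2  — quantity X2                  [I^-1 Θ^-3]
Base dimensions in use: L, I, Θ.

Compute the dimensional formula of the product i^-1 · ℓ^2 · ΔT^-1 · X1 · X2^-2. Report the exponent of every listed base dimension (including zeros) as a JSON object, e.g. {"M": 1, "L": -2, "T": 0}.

Write exponents as rows L,I,Θ / cols i,ℓ,ΔT,D,X1,X2:
  L: [ 0  1  0  1  1  0]
  I: [ 1  0  0  0  1 -1]
  Θ: [ 0  0  1  0  2 -3]
  [L]: (-1)·0+(2)·1+(-1)·0+(1)·1+(-2)·0 = 3
  [I]: (-1)·1+(2)·0+(-1)·0+(1)·1+(-2)·-1 = 2
  [Θ]: (-1)·0+(2)·0+(-1)·1+(1)·2+(-2)·-3 = 7
⇒ L^3 I^2 Θ^7

{"L": 3, "I": 2, "Θ": 7}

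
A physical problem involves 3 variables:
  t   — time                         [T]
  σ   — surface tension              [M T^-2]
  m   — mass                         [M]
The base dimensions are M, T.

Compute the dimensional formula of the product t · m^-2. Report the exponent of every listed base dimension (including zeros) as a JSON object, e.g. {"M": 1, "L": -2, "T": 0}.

{"M": -2, "T": 1}

Dimensional matrix (M×T by t×σ×m):
  M: [ 0  1  1]
  T: [ 1 -2  0]
  [M]: (1)·0+(-2)·1 = -2
  [T]: (1)·1+(-2)·0 = 1
⇒ M^-2 T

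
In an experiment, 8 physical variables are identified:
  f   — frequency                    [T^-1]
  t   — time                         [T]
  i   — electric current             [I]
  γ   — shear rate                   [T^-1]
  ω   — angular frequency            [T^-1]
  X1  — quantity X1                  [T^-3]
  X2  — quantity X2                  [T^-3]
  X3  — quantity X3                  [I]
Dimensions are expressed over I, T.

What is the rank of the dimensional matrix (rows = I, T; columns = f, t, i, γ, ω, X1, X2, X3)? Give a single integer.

Write exponents as rows I,T / cols f,t,i,γ,ω,X1,X2,X3:
  I: [ 0  0  1  0  0  0  0  1]
  T: [-1  1  0 -1 -1 -3 -3  0]
RREF → pivots at {f,i} ⇒ r = 2

2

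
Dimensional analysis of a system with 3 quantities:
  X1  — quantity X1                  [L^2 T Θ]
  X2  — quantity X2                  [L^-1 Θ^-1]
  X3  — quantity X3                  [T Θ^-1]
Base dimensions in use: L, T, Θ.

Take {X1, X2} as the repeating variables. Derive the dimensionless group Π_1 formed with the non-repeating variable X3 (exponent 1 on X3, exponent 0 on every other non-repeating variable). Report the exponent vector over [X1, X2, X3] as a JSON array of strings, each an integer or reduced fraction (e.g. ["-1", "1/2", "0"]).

Exponent matrix [L,T,Θ] × [X1,X2,X3]:
  L: [ 2 -1  0]
  T: [ 1  0  1]
  Θ: [ 1 -1 -1]
Row reduction gives pivot columns X1,X2; rank = 2
Pivot set = {X1,X2}, free = {X3}
RREF:
  r0: [   1    0    1]
  r1: [   0    1    2]
  r2: [   0    0    0]
Fix exponent of X3 at 1; solve each RREF row for its pivot's exponent:
  r0: exp(X1) + (1)·1 = 0 ⇒ exp(X1) = -1
  r1: exp(X2) + (2)·1 = 0 ⇒ exp(X2) = -2
Π_1 = X1^-1 · X2^-2 · X3

["-1", "-2", "1"]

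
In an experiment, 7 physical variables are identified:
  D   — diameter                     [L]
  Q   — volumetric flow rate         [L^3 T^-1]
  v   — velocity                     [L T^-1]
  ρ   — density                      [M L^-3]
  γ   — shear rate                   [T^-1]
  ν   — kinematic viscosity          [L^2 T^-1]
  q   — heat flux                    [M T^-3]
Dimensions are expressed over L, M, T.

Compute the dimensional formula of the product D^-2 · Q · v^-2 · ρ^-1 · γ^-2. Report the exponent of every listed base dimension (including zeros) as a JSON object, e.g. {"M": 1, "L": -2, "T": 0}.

{"L": 2, "M": -1, "T": 3}

Dimensional matrix (L×M×T by D×Q×v×ρ×γ×ν×q):
  L: [ 1  3  1 -3  0  2  0]
  M: [ 0  0  0  1  0  0  1]
  T: [ 0 -1 -1  0 -1 -1 -3]
  [L]: (-2)·1+(1)·3+(-2)·1+(-1)·-3+(-2)·0 = 2
  [M]: (-2)·0+(1)·0+(-2)·0+(-1)·1+(-2)·0 = -1
  [T]: (-2)·0+(1)·-1+(-2)·-1+(-1)·0+(-2)·-1 = 3
⇒ L^2 M^-1 T^3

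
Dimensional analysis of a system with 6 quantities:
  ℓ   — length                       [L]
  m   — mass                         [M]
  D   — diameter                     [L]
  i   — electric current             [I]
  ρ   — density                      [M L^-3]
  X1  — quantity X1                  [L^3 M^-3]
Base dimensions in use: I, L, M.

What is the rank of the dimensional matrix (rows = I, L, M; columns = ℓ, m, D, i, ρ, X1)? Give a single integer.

Exponent matrix [I,L,M] × [ℓ,m,D,i,ρ,X1]:
  I: [ 0  0  0  1  0  0]
  L: [ 1  0  1  0 -3  3]
  M: [ 0  1  0  0  1 -3]
RREF → pivots at {ℓ,m,i} ⇒ r = 3

3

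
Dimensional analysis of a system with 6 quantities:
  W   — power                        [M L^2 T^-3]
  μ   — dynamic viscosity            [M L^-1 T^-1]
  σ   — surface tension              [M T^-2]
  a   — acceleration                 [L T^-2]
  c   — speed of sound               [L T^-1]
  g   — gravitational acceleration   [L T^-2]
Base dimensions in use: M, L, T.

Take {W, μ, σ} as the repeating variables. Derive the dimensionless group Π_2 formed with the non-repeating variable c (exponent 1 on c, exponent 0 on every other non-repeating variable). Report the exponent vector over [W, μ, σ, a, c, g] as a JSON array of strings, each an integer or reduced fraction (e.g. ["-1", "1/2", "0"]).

["0", "1", "-1", "0", "1", "0"]

Write exponents as rows M,L,T / cols W,μ,σ,a,c,g:
  M: [ 1  1  1  0  0  0]
  L: [ 2 -1  0  1  1  1]
  T: [-3 -1 -2 -2 -1 -2]
RREF → pivots at {W,μ,σ} ⇒ r = 3
Repeat: W,μ,σ; free: a,c,g
RREF:
  r0: [   1    0    0   -1    0   -1]
  r1: [   0    1    0   -3   -1   -3]
  r2: [   0    0    1    4    1    4]
Fix exponent of c at 1, a at 0, g at 0; solve each RREF row for its pivot's exponent:
  r0: exp(W) + (0)·1 = 0 ⇒ exp(W) = 0
  r1: exp(μ) + (-1)·1 = 0 ⇒ exp(μ) = 1
  r2: exp(σ) + (1)·1 = 0 ⇒ exp(σ) = -1
Π_2 = μ · σ^-1 · c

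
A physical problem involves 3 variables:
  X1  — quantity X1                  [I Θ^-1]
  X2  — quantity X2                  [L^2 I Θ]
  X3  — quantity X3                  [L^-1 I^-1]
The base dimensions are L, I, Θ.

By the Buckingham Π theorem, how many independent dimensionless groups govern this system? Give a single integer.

1

Dimensional matrix (L×I×Θ by X1×X2×X3):
  L: [ 0  2 -1]
  I: [ 1  1 -1]
  Θ: [-1  1  0]
RREF → pivots at {X1,X2} ⇒ r = 2
n=3, r=2 ⇒ 1 dimensionless group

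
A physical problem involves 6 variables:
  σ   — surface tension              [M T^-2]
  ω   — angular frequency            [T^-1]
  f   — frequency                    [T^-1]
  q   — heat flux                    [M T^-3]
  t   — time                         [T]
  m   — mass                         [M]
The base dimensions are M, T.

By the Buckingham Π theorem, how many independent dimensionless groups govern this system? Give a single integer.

Write exponents as rows M,T / cols σ,ω,f,q,t,m:
  M: [ 1  0  0  1  0  1]
  T: [-2 -1 -1 -3  1  0]
Row reduction gives pivot columns σ,ω; rank = 2
Π count = n − r = 6 − 2 = 4

4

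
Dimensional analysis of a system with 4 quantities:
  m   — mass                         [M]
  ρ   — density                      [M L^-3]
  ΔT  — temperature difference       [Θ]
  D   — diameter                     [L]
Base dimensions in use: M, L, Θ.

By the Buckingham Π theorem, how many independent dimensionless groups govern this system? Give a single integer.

1

Dimensional matrix (M×L×Θ by m×ρ×ΔT×D):
  M: [ 1  1  0  0]
  L: [ 0 -3  0  1]
  Θ: [ 0  0  1  0]
RREF → pivots at {m,ρ,ΔT} ⇒ r = 3
n=4, r=3 ⇒ 1 dimensionless group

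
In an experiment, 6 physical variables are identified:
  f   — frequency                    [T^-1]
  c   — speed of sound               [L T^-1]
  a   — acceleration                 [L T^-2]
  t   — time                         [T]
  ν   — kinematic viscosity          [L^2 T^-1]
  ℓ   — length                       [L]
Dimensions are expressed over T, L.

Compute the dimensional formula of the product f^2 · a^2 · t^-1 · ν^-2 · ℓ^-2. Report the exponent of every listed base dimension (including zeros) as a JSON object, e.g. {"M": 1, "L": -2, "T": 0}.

{"T": -5, "L": -4}

Write exponents as rows T,L / cols f,c,a,t,ν,ℓ:
  T: [-1 -1 -2  1 -1  0]
  L: [ 0  1  1  0  2  1]
  [T]: (2)·-1+(2)·-2+(-1)·1+(-2)·-1+(-2)·0 = -5
  [L]: (2)·0+(2)·1+(-1)·0+(-2)·2+(-2)·1 = -4
⇒ T^-5 L^-4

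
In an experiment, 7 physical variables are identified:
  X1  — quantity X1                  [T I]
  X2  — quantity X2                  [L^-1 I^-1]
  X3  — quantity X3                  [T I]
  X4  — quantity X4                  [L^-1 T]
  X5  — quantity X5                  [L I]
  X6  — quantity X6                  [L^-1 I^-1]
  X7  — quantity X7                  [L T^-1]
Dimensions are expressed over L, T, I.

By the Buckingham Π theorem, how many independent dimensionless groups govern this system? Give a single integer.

5

Write exponents as rows L,T,I / cols X1,X2,X3,X4,X5,X6,X7:
  L: [ 0 -1  0 -1  1 -1  1]
  T: [ 1  0  1  1  0  0 -1]
  I: [ 1 -1  1  0  1 -1  0]
Echelon form has 2 nonzero rows (pivots: X1,X2)
n=7, r=2 ⇒ 5 dimensionless groups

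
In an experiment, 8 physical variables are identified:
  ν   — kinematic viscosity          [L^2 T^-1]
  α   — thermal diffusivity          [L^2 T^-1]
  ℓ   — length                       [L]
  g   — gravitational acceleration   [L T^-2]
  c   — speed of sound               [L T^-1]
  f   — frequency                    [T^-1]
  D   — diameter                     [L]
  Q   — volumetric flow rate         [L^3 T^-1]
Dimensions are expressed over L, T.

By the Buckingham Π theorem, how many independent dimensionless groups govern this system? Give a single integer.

Exponent matrix [L,T] × [ν,α,ℓ,g,c,f,D,Q]:
  L: [ 2  2  1  1  1  0  1  3]
  T: [-1 -1  0 -2 -1 -1  0 -1]
Echelon form has 2 nonzero rows (pivots: ν,ℓ)
Π count = n − r = 8 − 2 = 6

6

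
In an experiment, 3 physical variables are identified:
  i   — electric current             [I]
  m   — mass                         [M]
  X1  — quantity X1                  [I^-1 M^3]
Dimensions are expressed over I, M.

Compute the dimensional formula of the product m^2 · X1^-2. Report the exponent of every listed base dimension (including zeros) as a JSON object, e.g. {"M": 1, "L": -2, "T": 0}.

Write exponents as rows I,M / cols i,m,X1:
  I: [ 1  0 -1]
  M: [ 0  1  3]
  [I]: (2)·0+(-2)·-1 = 2
  [M]: (2)·1+(-2)·3 = -4
⇒ I^2 M^-4

{"I": 2, "M": -4}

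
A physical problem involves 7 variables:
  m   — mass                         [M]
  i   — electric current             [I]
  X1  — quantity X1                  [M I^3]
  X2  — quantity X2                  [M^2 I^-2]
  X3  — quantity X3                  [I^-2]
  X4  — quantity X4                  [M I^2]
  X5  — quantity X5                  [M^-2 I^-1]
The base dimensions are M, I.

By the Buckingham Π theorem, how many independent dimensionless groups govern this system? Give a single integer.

Write exponents as rows M,I / cols m,i,X1,X2,X3,X4,X5:
  M: [ 1  0  1  2  0  1 -2]
  I: [ 0  1  3 -2 -2  2 -1]
RREF → pivots at {m,i} ⇒ r = 2
Π count = n − r = 7 − 2 = 5

5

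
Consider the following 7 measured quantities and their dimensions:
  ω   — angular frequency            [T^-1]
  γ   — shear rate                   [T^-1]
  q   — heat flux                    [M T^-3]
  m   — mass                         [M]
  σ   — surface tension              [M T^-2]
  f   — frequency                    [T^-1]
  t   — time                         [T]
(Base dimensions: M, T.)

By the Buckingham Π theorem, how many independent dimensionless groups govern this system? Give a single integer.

Dimensional matrix (M×T by ω×γ×q×m×σ×f×t):
  M: [ 0  0  1  1  1  0  0]
  T: [-1 -1 -3  0 -2 -1  1]
Row reduction gives pivot columns ω,q; rank = 2
n=7, r=2 ⇒ 5 dimensionless groups

5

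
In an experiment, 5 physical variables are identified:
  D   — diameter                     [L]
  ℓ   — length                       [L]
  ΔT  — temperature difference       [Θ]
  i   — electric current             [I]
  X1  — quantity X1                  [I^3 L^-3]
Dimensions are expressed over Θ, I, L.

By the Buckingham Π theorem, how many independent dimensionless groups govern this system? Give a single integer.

Exponent matrix [Θ,I,L] × [D,ℓ,ΔT,i,X1]:
  Θ: [ 0  0  1  0  0]
  I: [ 0  0  0  1  3]
  L: [ 1  1  0  0 -3]
RREF → pivots at {D,ΔT,i} ⇒ r = 3
5 vars − rank 3 = 2 Π groups

2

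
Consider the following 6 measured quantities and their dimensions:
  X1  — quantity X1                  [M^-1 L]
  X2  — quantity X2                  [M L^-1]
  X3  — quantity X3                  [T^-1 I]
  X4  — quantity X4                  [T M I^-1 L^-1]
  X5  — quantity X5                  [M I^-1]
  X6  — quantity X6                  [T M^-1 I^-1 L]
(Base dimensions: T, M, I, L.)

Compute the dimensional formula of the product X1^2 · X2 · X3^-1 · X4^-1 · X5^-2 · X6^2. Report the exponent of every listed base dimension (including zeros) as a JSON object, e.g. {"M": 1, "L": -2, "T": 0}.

Dimensional matrix (T×M×I×L by X1×X2×X3×X4×X5×X6):
  T: [ 0  0 -1  1  0  1]
  M: [-1  1  0  1  1 -1]
  I: [ 0  0  1 -1 -1 -1]
  L: [ 1 -1  0 -1  0  1]
  [T]: (2)·0+(1)·0+(-1)·-1+(-1)·1+(-2)·0+(2)·1 = 2
  [M]: (2)·-1+(1)·1+(-1)·0+(-1)·1+(-2)·1+(2)·-1 = -6
  [I]: (2)·0+(1)·0+(-1)·1+(-1)·-1+(-2)·-1+(2)·-1 = 0
  [L]: (2)·1+(1)·-1+(-1)·0+(-1)·-1+(-2)·0+(2)·1 = 4
⇒ T^2 M^-6 L^4

{"T": 2, "M": -6, "I": 0, "L": 4}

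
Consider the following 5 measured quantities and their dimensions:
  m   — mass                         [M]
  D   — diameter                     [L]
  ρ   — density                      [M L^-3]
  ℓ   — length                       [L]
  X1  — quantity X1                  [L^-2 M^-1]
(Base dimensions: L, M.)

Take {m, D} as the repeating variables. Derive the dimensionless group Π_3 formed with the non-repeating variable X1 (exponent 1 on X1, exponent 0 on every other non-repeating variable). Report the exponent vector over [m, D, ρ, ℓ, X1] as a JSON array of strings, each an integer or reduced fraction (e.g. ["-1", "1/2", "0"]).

Dimensional matrix (L×M by m×D×ρ×ℓ×X1):
  L: [ 0  1 -3  1 -2]
  M: [ 1  0  1  0 -1]
Echelon form has 2 nonzero rows (pivots: m,D)
Pivot set = {m,D}, free = {ρ,ℓ,X1}
RREF:
  r0: [   1    0    1    0   -1]
  r1: [   0    1   -3    1   -2]
Fix exponent of X1 at 1, ρ at 0, ℓ at 0; solve each RREF row for its pivot's exponent:
  r0: exp(m) + (-1)·1 = 0 ⇒ exp(m) = 1
  r1: exp(D) + (-2)·1 = 0 ⇒ exp(D) = 2
Π_3 = m · D^2 · X1

["1", "2", "0", "0", "1"]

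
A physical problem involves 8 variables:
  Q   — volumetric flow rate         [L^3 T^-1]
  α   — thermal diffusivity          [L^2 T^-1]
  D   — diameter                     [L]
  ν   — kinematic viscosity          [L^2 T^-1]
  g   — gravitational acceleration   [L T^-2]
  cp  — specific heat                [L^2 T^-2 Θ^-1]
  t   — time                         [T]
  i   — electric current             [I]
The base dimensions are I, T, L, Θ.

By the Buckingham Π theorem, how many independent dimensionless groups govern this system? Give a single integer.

Exponent matrix [I,T,L,Θ] × [Q,α,D,ν,g,cp,t,i]:
  I: [ 0  0  0  0  0  0  0  1]
  T: [-1 -1  0 -1 -2 -2  1  0]
  L: [ 3  2  1  2  1  2  0  0]
  Θ: [ 0  0  0  0  0 -1  0  0]
Row reduction gives pivot columns Q,α,cp,i; rank = 4
n=8, r=4 ⇒ 4 dimensionless groups

4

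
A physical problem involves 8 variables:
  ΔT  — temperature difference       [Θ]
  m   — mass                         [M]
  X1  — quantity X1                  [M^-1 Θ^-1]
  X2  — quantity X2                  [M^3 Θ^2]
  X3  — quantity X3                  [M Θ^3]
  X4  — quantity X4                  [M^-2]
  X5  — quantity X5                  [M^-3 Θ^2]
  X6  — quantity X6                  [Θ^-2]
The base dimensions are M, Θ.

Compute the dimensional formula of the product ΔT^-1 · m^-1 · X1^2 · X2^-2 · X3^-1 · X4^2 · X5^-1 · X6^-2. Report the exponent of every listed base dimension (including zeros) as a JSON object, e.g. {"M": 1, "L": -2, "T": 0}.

Write exponents as rows M,Θ / cols ΔT,m,X1,X2,X3,X4,X5,X6:
  M: [ 0  1 -1  3  1 -2 -3  0]
  Θ: [ 1  0 -1  2  3  0  2 -2]
  [M]: (-1)·0+(-1)·1+(2)·-1+(-2)·3+(-1)·1+(2)·-2+(-1)·-3+(-2)·0 = -11
  [Θ]: (-1)·1+(-1)·0+(2)·-1+(-2)·2+(-1)·3+(2)·0+(-1)·2+(-2)·-2 = -8
⇒ M^-11 Θ^-8

{"M": -11, "Θ": -8}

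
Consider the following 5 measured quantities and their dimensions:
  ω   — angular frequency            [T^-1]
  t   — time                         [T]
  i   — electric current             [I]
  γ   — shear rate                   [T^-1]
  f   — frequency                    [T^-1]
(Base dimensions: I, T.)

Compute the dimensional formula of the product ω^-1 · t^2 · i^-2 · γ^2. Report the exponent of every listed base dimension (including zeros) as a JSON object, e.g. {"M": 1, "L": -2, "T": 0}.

{"I": -2, "T": 1}

Exponent matrix [I,T] × [ω,t,i,γ,f]:
  I: [ 0  0  1  0  0]
  T: [-1  1  0 -1 -1]
  [I]: (-1)·0+(2)·0+(-2)·1+(2)·0 = -2
  [T]: (-1)·-1+(2)·1+(-2)·0+(2)·-1 = 1
⇒ I^-2 T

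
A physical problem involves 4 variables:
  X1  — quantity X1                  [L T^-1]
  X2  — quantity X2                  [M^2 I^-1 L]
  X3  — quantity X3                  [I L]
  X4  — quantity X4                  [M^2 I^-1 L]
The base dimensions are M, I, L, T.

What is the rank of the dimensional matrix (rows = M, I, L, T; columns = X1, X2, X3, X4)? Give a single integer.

3

Exponent matrix [M,I,L,T] × [X1,X2,X3,X4]:
  M: [ 0  2  0  2]
  I: [ 0 -1  1 -1]
  L: [ 1  1  1  1]
  T: [-1  0  0  0]
RREF → pivots at {X1,X2,X3} ⇒ r = 3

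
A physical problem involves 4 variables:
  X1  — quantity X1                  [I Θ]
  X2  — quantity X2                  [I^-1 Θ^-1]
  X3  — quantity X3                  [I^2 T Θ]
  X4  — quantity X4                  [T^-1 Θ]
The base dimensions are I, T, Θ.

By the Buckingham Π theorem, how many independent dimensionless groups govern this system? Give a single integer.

2

Exponent matrix [I,T,Θ] × [X1,X2,X3,X4]:
  I: [ 1 -1  2  0]
  T: [ 0  0  1 -1]
  Θ: [ 1 -1  1  1]
Row reduction gives pivot columns X1,X3; rank = 2
Π count = n − r = 4 − 2 = 2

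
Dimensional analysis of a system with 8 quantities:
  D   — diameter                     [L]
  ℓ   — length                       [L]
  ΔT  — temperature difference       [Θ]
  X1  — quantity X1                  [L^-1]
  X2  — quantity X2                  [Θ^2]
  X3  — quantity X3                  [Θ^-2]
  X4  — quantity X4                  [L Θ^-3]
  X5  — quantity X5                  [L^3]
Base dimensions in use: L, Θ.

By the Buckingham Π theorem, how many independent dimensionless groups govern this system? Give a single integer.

6

Dimensional matrix (L×Θ by D×ℓ×ΔT×X1×X2×X3×X4×X5):
  L: [ 1  1  0 -1  0  0  1  3]
  Θ: [ 0  0  1  0  2 -2 -3  0]
RREF → pivots at {D,ΔT} ⇒ r = 2
8 vars − rank 2 = 6 Π groups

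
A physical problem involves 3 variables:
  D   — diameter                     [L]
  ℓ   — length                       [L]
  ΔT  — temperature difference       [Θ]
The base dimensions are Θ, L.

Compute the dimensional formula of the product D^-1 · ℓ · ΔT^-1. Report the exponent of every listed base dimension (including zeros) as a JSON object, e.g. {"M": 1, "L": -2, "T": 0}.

Exponent matrix [Θ,L] × [D,ℓ,ΔT]:
  Θ: [ 0  0  1]
  L: [ 1  1  0]
  [Θ]: (-1)·0+(1)·0+(-1)·1 = -1
  [L]: (-1)·1+(1)·1+(-1)·0 = 0
⇒ Θ^-1

{"Θ": -1, "L": 0}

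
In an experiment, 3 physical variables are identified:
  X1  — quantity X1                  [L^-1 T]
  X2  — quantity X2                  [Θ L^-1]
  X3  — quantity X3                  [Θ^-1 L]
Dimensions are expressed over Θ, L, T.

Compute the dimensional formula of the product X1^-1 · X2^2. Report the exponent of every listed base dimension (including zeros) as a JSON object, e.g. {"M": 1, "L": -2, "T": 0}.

{"Θ": 2, "L": -1, "T": -1}

Dimensional matrix (Θ×L×T by X1×X2×X3):
  Θ: [ 0  1 -1]
  L: [-1 -1  1]
  T: [ 1  0  0]
  [Θ]: (-1)·0+(2)·1 = 2
  [L]: (-1)·-1+(2)·-1 = -1
  [T]: (-1)·1+(2)·0 = -1
⇒ Θ^2 L^-1 T^-1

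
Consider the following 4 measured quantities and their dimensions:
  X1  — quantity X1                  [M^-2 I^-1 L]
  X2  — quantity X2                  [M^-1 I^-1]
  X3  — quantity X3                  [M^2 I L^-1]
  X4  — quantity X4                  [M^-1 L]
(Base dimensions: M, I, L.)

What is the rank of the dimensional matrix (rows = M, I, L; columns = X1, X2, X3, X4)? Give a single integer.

Write exponents as rows M,I,L / cols X1,X2,X3,X4:
  M: [-2 -1  2 -1]
  I: [-1 -1  1  0]
  L: [ 1  0 -1  1]
Row reduction gives pivot columns X1,X2; rank = 2

2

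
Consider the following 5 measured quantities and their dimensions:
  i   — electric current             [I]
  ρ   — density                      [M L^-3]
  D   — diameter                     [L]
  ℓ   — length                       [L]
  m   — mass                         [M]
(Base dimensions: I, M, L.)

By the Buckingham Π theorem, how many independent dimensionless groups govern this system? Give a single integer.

2

Exponent matrix [I,M,L] × [i,ρ,D,ℓ,m]:
  I: [ 1  0  0  0  0]
  M: [ 0  1  0  0  1]
  L: [ 0 -3  1  1  0]
Echelon form has 3 nonzero rows (pivots: i,ρ,D)
Π count = n − r = 5 − 3 = 2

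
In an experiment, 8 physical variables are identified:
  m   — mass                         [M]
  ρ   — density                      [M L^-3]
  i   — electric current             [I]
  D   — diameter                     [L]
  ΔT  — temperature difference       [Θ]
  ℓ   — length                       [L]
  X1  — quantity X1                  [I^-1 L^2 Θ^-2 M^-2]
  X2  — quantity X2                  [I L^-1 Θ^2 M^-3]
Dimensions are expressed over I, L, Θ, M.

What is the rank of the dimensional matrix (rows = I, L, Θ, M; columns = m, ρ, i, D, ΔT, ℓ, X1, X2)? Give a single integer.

4

Write exponents as rows I,L,Θ,M / cols m,ρ,i,D,ΔT,ℓ,X1,X2:
  I: [ 0  0  1  0  0  0 -1  1]
  L: [ 0 -3  0  1  0  1  2 -1]
  Θ: [ 0  0  0  0  1  0 -2  2]
  M: [ 1  1  0  0  0  0 -2 -3]
RREF → pivots at {m,ρ,i,ΔT} ⇒ r = 4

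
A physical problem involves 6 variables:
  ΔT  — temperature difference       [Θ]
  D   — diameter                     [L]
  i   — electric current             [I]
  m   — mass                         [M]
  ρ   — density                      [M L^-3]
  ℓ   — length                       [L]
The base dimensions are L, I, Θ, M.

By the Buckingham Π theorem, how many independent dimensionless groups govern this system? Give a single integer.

2

Exponent matrix [L,I,Θ,M] × [ΔT,D,i,m,ρ,ℓ]:
  L: [ 0  1  0  0 -3  1]
  I: [ 0  0  1  0  0  0]
  Θ: [ 1  0  0  0  0  0]
  M: [ 0  0  0  1  1  0]
Row reduction gives pivot columns ΔT,D,i,m; rank = 4
n=6, r=4 ⇒ 2 dimensionless groups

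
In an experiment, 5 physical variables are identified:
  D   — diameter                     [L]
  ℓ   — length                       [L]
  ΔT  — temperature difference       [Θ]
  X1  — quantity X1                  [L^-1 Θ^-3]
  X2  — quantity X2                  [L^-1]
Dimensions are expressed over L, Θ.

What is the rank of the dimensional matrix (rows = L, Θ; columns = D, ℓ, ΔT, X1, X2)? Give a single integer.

2

Exponent matrix [L,Θ] × [D,ℓ,ΔT,X1,X2]:
  L: [ 1  1  0 -1 -1]
  Θ: [ 0  0  1 -3  0]
Row reduction gives pivot columns D,ΔT; rank = 2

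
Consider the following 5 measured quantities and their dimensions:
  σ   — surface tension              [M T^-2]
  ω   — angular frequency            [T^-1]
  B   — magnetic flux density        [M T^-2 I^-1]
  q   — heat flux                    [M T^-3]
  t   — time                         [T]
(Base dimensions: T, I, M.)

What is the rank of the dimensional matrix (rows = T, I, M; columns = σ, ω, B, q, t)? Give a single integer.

3

Write exponents as rows T,I,M / cols σ,ω,B,q,t:
  T: [-2 -1 -2 -3  1]
  I: [ 0  0 -1  0  0]
  M: [ 1  0  1  1  0]
Row reduction gives pivot columns σ,ω,B; rank = 3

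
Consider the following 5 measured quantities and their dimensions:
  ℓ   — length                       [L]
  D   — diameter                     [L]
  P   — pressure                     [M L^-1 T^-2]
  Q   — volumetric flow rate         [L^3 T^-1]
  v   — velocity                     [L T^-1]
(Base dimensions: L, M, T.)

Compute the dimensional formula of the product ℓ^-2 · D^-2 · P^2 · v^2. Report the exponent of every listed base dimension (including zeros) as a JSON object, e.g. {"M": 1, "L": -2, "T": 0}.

{"L": -4, "M": 2, "T": -6}

Write exponents as rows L,M,T / cols ℓ,D,P,Q,v:
  L: [ 1  1 -1  3  1]
  M: [ 0  0  1  0  0]
  T: [ 0  0 -2 -1 -1]
  [L]: (-2)·1+(-2)·1+(2)·-1+(2)·1 = -4
  [M]: (-2)·0+(-2)·0+(2)·1+(2)·0 = 2
  [T]: (-2)·0+(-2)·0+(2)·-2+(2)·-1 = -6
⇒ L^-4 M^2 T^-6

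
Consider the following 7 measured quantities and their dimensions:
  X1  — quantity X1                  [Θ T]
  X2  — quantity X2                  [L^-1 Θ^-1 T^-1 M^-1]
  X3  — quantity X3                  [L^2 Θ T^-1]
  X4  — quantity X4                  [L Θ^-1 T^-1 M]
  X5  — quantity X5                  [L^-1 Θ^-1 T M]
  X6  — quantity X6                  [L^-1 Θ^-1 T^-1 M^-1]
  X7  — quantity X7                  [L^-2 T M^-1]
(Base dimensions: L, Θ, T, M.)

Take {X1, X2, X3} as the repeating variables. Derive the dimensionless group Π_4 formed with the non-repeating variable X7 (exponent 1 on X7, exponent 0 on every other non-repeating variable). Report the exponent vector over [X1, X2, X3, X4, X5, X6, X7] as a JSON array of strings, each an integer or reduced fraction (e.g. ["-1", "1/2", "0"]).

Dimensional matrix (L×Θ×T×M by X1×X2×X3×X4×X5×X6×X7):
  L: [ 0 -1  2  1 -1 -1 -2]
  Θ: [ 1 -1  1 -1 -1 -1  0]
  T: [ 1 -1 -1 -1  1 -1  1]
  M: [ 0 -1  0  1  1 -1 -1]
RREF → pivots at {X1,X2,X3} ⇒ r = 3
Pivot set = {X1,X2,X3}, free = {X4,X5,X6,X7}
RREF:
  r0: [   1    0    0   -2   -1    0  3/2]
  r1: [   0    1    0   -1   -1    1    1]
  r2: [   0    0    1    0   -1    0 -1/2]
  r3: [   0    0    0    0    0    0    0]
Fix exponent of X7 at 1, X4 at 0, X5 at 0, X6 at 0; solve each RREF row for its pivot's exponent:
  r0: exp(X1) + (3/2)·1 = 0 ⇒ exp(X1) = -3/2
  r1: exp(X2) + (1)·1 = 0 ⇒ exp(X2) = -1
  r2: exp(X3) + (-1/2)·1 = 0 ⇒ exp(X3) = 1/2
Π_4 = X1^(-3/2) · X2^-1 · X3^(1/2) · X7

["-3/2", "-1", "1/2", "0", "0", "0", "1"]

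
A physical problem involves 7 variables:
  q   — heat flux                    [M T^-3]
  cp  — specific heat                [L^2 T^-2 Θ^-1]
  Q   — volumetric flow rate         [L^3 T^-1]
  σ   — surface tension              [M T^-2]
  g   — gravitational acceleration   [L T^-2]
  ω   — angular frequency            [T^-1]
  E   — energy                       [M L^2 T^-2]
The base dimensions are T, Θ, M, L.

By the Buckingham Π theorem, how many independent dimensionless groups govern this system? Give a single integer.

Exponent matrix [T,Θ,M,L] × [q,cp,Q,σ,g,ω,E]:
  T: [-3 -2 -1 -2 -2 -1 -2]
  Θ: [ 0 -1  0  0  0  0  0]
  M: [ 1  0  0  1  0  0  1]
  L: [ 0  2  3  0  1  0  2]
Echelon form has 4 nonzero rows (pivots: q,cp,Q,σ)
7 vars − rank 4 = 3 Π groups

3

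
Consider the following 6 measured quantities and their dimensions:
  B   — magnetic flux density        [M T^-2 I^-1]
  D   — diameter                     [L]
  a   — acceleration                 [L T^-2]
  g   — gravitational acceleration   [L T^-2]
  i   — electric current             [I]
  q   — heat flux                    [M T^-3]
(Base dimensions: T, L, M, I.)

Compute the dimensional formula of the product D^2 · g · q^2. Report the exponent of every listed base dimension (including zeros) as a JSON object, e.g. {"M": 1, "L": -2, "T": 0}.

Write exponents as rows T,L,M,I / cols B,D,a,g,i,q:
  T: [-2  0 -2 -2  0 -3]
  L: [ 0  1  1  1  0  0]
  M: [ 1  0  0  0  0  1]
  I: [-1  0  0  0  1  0]
  [T]: (2)·0+(1)·-2+(2)·-3 = -8
  [L]: (2)·1+(1)·1+(2)·0 = 3
  [M]: (2)·0+(1)·0+(2)·1 = 2
  [I]: (2)·0+(1)·0+(2)·0 = 0
⇒ T^-8 L^3 M^2

{"T": -8, "L": 3, "M": 2, "I": 0}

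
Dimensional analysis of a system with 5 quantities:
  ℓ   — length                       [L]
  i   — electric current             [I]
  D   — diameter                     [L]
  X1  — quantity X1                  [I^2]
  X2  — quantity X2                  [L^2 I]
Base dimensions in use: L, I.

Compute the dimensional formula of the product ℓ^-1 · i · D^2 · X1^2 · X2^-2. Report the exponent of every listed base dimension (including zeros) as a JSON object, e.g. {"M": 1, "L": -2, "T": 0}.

{"L": -3, "I": 3}

Write exponents as rows L,I / cols ℓ,i,D,X1,X2:
  L: [ 1  0  1  0  2]
  I: [ 0  1  0  2  1]
  [L]: (-1)·1+(1)·0+(2)·1+(2)·0+(-2)·2 = -3
  [I]: (-1)·0+(1)·1+(2)·0+(2)·2+(-2)·1 = 3
⇒ L^-3 I^3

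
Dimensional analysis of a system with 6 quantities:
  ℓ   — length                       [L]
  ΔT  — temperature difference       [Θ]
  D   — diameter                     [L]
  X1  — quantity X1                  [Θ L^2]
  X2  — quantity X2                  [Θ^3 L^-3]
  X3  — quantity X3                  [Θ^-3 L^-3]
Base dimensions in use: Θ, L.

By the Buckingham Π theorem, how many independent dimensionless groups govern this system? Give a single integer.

Write exponents as rows Θ,L / cols ℓ,ΔT,D,X1,X2,X3:
  Θ: [ 0  1  0  1  3 -3]
  L: [ 1  0  1  2 -3 -3]
Echelon form has 2 nonzero rows (pivots: ℓ,ΔT)
n=6, r=2 ⇒ 4 dimensionless groups

4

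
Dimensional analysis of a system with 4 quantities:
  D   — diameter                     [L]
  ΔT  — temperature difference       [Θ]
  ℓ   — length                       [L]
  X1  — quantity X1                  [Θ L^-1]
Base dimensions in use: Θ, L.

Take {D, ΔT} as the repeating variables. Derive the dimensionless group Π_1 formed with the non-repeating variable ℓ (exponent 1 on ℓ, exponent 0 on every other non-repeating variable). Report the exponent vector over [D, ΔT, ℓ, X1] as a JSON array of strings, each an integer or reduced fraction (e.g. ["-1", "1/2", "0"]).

Exponent matrix [Θ,L] × [D,ΔT,ℓ,X1]:
  Θ: [ 0  1  0  1]
  L: [ 1  0  1 -1]
Row reduction gives pivot columns D,ΔT; rank = 2
Pivot set = {D,ΔT}, free = {ℓ,X1}
RREF:
  r0: [   1    0    1   -1]
  r1: [   0    1    0    1]
Fix exponent of ℓ at 1, X1 at 0; solve each RREF row for its pivot's exponent:
  r0: exp(D) + (1)·1 = 0 ⇒ exp(D) = -1
  r1: exp(ΔT) + (0)·1 = 0 ⇒ exp(ΔT) = 0
Π_1 = D^-1 · ℓ

["-1", "0", "1", "0"]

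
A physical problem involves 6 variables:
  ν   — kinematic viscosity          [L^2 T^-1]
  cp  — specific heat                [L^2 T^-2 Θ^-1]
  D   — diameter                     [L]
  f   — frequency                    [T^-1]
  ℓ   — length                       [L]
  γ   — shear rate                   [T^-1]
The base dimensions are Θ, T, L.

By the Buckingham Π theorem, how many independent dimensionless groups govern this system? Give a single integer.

3

Dimensional matrix (Θ×T×L by ν×cp×D×f×ℓ×γ):
  Θ: [ 0 -1  0  0  0  0]
  T: [-1 -2  0 -1  0 -1]
  L: [ 2  2  1  0  1  0]
RREF → pivots at {ν,cp,D} ⇒ r = 3
n=6, r=3 ⇒ 3 dimensionless groups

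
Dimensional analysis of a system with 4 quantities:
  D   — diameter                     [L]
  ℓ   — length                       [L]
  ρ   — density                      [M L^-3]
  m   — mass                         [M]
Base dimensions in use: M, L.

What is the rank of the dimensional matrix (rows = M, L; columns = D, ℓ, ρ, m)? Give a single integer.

Exponent matrix [M,L] × [D,ℓ,ρ,m]:
  M: [ 0  0  1  1]
  L: [ 1  1 -3  0]
Row reduction gives pivot columns D,ρ; rank = 2

2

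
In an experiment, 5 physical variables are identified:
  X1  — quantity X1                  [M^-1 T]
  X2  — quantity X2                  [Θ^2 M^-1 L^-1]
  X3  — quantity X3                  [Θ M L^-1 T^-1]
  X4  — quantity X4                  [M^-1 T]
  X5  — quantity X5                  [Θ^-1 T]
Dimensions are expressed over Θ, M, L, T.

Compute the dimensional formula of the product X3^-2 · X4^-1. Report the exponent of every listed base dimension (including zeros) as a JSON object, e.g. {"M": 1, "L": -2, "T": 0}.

Exponent matrix [Θ,M,L,T] × [X1,X2,X3,X4,X5]:
  Θ: [ 0  2  1  0 -1]
  M: [-1 -1  1 -1  0]
  L: [ 0 -1 -1  0  0]
  T: [ 1  0 -1  1  1]
  [Θ]: (-2)·1+(-1)·0 = -2
  [M]: (-2)·1+(-1)·-1 = -1
  [L]: (-2)·-1+(-1)·0 = 2
  [T]: (-2)·-1+(-1)·1 = 1
⇒ Θ^-2 M^-1 L^2 T

{"Θ": -2, "M": -1, "L": 2, "T": 1}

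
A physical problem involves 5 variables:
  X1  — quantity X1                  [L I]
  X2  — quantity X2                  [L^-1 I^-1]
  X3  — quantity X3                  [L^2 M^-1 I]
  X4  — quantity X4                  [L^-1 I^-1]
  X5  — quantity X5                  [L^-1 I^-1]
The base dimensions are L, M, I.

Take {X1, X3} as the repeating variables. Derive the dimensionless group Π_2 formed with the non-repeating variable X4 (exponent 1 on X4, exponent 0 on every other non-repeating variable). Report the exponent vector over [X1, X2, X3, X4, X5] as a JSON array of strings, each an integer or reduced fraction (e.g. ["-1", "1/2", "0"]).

Exponent matrix [L,M,I] × [X1,X2,X3,X4,X5]:
  L: [ 1 -1  2 -1 -1]
  M: [ 0  0 -1  0  0]
  I: [ 1 -1  1 -1 -1]
RREF → pivots at {X1,X3} ⇒ r = 2
Pivot set = {X1,X3}, free = {X2,X4,X5}
RREF:
  r0: [   1   -1    0   -1   -1]
  r1: [   0    0    1    0    0]
  r2: [   0    0    0    0    0]
Fix exponent of X4 at 1, X2 at 0, X5 at 0; solve each RREF row for its pivot's exponent:
  r0: exp(X1) + (-1)·1 = 0 ⇒ exp(X1) = 1
  r1: exp(X3) + (0)·1 = 0 ⇒ exp(X3) = 0
Π_2 = X1 · X4

["1", "0", "0", "1", "0"]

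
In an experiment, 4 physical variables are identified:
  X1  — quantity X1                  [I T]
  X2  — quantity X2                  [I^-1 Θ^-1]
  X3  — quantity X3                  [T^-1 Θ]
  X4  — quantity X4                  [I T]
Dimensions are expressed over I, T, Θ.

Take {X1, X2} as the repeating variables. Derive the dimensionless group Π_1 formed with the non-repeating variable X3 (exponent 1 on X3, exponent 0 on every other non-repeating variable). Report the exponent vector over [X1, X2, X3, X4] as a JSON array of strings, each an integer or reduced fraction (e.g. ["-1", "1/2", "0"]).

["1", "1", "1", "0"]

Dimensional matrix (I×T×Θ by X1×X2×X3×X4):
  I: [ 1 -1  0  1]
  T: [ 1  0 -1  1]
  Θ: [ 0 -1  1  0]
RREF → pivots at {X1,X2} ⇒ r = 2
Pivot set = {X1,X2}, free = {X3,X4}
RREF:
  r0: [   1    0   -1    1]
  r1: [   0    1   -1    0]
  r2: [   0    0    0    0]
Fix exponent of X3 at 1, X4 at 0; solve each RREF row for its pivot's exponent:
  r0: exp(X1) + (-1)·1 = 0 ⇒ exp(X1) = 1
  r1: exp(X2) + (-1)·1 = 0 ⇒ exp(X2) = 1
Π_1 = X1 · X2 · X3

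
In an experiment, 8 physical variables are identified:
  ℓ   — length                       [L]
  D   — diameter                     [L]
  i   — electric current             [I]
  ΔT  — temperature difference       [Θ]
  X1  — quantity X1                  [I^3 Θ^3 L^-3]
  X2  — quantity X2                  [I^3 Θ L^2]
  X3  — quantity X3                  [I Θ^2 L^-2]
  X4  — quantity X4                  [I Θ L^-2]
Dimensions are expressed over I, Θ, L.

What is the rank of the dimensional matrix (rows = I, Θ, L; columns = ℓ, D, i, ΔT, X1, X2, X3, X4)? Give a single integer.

3

Exponent matrix [I,Θ,L] × [ℓ,D,i,ΔT,X1,X2,X3,X4]:
  I: [ 0  0  1  0  3  3  1  1]
  Θ: [ 0  0  0  1  3  1  2  1]
  L: [ 1  1  0  0 -3  2 -2 -2]
Echelon form has 3 nonzero rows (pivots: ℓ,i,ΔT)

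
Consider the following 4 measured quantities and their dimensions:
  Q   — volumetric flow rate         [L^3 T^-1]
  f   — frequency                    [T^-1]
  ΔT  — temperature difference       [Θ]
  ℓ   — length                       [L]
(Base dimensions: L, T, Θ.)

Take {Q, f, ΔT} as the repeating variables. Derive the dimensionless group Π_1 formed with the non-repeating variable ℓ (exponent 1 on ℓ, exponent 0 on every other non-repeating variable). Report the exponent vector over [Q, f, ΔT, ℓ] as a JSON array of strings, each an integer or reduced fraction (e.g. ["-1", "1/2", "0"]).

["-1/3", "1/3", "0", "1"]

Dimensional matrix (L×T×Θ by Q×f×ΔT×ℓ):
  L: [ 3  0  0  1]
  T: [-1 -1  0  0]
  Θ: [ 0  0  1  0]
Echelon form has 3 nonzero rows (pivots: Q,f,ΔT)
Repeat: Q,f,ΔT; free: ℓ
RREF:
  r0: [   1    0    0  1/3]
  r1: [   0    1    0 -1/3]
  r2: [   0    0    1    0]
Fix exponent of ℓ at 1; solve each RREF row for its pivot's exponent:
  r0: exp(Q) + (1/3)·1 = 0 ⇒ exp(Q) = -1/3
  r1: exp(f) + (-1/3)·1 = 0 ⇒ exp(f) = 1/3
  r2: exp(ΔT) + (0)·1 = 0 ⇒ exp(ΔT) = 0
Π_1 = Q^(-1/3) · f^(1/3) · ℓ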